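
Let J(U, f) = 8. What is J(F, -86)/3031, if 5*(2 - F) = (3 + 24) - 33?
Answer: 8/3031 ≈ 0.0026394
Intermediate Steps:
F = 16/5 (F = 2 - ((3 + 24) - 33)/5 = 2 - (27 - 33)/5 = 2 - ⅕*(-6) = 2 + 6/5 = 16/5 ≈ 3.2000)
J(F, -86)/3031 = 8/3031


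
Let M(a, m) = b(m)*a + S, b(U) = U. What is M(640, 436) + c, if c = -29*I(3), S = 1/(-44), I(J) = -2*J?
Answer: 12285415/44 ≈ 2.7921e+5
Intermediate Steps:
S = -1/44 ≈ -0.022727
c = 174 (c = -(-58)*3 = -29*(-6) = 174)
M(a, m) = -1/44 + a*m (M(a, m) = m*a - 1/44 = a*m - 1/44 = -1/44 + a*m)
M(640, 436) + c = (-1/44 + 640*436) + 174 = (-1/44 + 279040) + 174 = 12277759/44 + 174 = 12285415/44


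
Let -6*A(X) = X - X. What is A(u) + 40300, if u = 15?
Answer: 40300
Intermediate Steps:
A(X) = 0 (A(X) = -(X - X)/6 = -⅙*0 = 0)
A(u) + 40300 = 0 + 40300 = 40300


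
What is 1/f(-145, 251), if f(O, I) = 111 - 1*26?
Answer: 1/85 ≈ 0.011765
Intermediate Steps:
f(O, I) = 85 (f(O, I) = 111 - 26 = 85)
1/f(-145, 251) = 1/85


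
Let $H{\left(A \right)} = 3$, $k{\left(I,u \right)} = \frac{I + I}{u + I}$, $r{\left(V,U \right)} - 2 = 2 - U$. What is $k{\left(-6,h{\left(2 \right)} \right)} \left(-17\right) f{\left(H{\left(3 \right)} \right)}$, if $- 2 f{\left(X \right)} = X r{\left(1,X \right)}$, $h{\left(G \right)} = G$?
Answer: $\frac{153}{2} \approx 76.5$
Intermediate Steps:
$r{\left(V,U \right)} = 4 - U$ ($r{\left(V,U \right)} = 2 - \left(-2 + U\right) = 4 - U$)
$k{\left(I,u \right)} = \frac{2 I}{I + u}$
$f{\left(X \right)} = - \frac{X \left(4 - X\right)}{2}$
$k{\left(-6,h{\left(2 \right)} \right)} \left(-17\right) f{\left(H{\left(3 \right)} \right)} = 2 \left(-6\right) \frac{1}{-6 + 2} \left(-17\right) \frac{1}{2} \cdot 3 \left(-4 + 3\right) = 2 \left(-6\right) \frac{1}{-4} \left(-17\right) \frac{1}{2} \cdot 3 \left(-1\right) = 2 \left(-6\right) \left(- \frac{1}{4}\right) \left(-17\right) \left(- \frac{3}{2}\right) = 3 \left(-17\right) \left(- \frac{3}{2}\right) = \left(-51\right) \left(- \frac{3}{2}\right) = \frac{153}{2}$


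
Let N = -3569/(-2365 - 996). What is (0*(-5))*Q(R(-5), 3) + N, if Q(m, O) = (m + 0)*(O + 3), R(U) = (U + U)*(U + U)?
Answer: 3569/3361 ≈ 1.0619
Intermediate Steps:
R(U) = 4*U² (R(U) = (2*U)*(2*U) = 4*U²)
Q(m, O) = m*(3 + O)
N = 3569/3361 (N = -3569/(-3361) = -3569*(-1/3361) = 3569/3361 ≈ 1.0619)
(0*(-5))*Q(R(-5), 3) + N = (0*(-5))*((4*(-5)²)*(3 + 3)) + 3569/3361 = 0*((4*25)*6) + 3569/3361 = 0*(100*6) + 3569/3361 = 0*600 + 3569/3361 = 0 + 3569/3361 = 3569/3361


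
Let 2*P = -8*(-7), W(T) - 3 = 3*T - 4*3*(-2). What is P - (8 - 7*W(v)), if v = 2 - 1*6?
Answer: 125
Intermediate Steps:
v = -4 (v = 2 - 6 = -4)
W(T) = 27 + 3*T (W(T) = 3 + (3*T - 4*3*(-2)) = 3 + (3*T - 12*(-2)) = 3 + (3*T + 24) = 3 + (24 + 3*T) = 27 + 3*T)
P = 28 (P = (-8*(-7))/2 = (½)*56 = 28)
P - (8 - 7*W(v)) = 28 - (8 - 7*(27 + 3*(-4))) = 28 - (8 - 7*(27 - 12)) = 28 - (8 - 7*15) = 28 - (8 - 105) = 28 - 1*(-97) = 28 + 97 = 125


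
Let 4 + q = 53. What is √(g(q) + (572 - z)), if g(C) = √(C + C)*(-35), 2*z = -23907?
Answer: √(50102 - 980*√2)/2 ≈ 110.36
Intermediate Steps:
z = -23907/2 (z = (½)*(-23907) = -23907/2 ≈ -11954.)
q = 49 (q = -4 + 53 = 49)
g(C) = -35*√2*√C (g(C) = √(2*C)*(-35) = (√2*√C)*(-35) = -35*√2*√C)
√(g(q) + (572 - z)) = √(-35*√2*√49 + (572 - 1*(-23907/2))) = √(-35*√2*7 + (572 + 23907/2)) = √(-245*√2 + 25051/2) = √(25051/2 - 245*√2)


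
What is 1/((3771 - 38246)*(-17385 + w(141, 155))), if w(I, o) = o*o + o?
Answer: -1/234257625 ≈ -4.2688e-9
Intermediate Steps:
w(I, o) = o + o² (w(I, o) = o² + o = o + o²)
1/((3771 - 38246)*(-17385 + w(141, 155))) = 1/((3771 - 38246)*(-17385 + 155*(1 + 155))) = 1/(-34475*(-17385 + 155*156)) = 1/(-34475*(-17385 + 24180)) = 1/(-34475*6795) = 1/(-234257625) = -1/234257625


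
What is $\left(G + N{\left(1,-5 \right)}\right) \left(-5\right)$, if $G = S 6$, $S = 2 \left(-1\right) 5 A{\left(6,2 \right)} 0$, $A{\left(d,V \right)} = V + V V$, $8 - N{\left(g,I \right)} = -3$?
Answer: $-55$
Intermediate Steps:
$N{\left(g,I \right)} = 11$ ($N{\left(g,I \right)} = 8 - -3 = 8 + 3 = 11$)
$A{\left(d,V \right)} = V + V^{2}$
$S = 0$ ($S = 2 \left(-1\right) 5 \cdot 2 \left(1 + 2\right) 0 = 2 \left(- 5 \cdot 2 \cdot 3\right) 0 = 2 \left(\left(-5\right) 6\right) 0 = 2 \left(-30\right) 0 = \left(-60\right) 0 = 0$)
$G = 0$ ($G = 0 \cdot 6 = 0$)
$\left(G + N{\left(1,-5 \right)}\right) \left(-5\right) = \left(0 + 11\right) \left(-5\right) = 11 \left(-5\right) = -55$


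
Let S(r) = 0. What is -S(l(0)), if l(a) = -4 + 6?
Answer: 0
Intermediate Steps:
l(a) = 2
-S(l(0)) = -1*0 = 0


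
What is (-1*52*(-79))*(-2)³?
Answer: -32864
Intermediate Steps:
(-1*52*(-79))*(-2)³ = -52*(-79)*(-8) = 4108*(-8) = -32864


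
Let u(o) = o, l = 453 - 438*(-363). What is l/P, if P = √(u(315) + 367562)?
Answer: 159447*√367877/367877 ≈ 262.88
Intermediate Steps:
l = 159447 (l = 453 + 158994 = 159447)
P = √367877 (P = √(315 + 367562) = √367877 ≈ 606.53)
l/P = 159447/(√367877) = 159447*(√367877/367877) = 159447*√367877/367877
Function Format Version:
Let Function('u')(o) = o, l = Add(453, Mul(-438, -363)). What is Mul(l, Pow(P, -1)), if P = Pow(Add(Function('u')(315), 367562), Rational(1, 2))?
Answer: Mul(Rational(159447, 367877), Pow(367877, Rational(1, 2))) ≈ 262.88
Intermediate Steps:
l = 159447 (l = Add(453, 158994) = 159447)
P = Pow(367877, Rational(1, 2)) (P = Pow(Add(315, 367562), Rational(1, 2)) = Pow(367877, Rational(1, 2)) ≈ 606.53)
Mul(l, Pow(P, -1)) = Mul(159447, Pow(Pow(367877, Rational(1, 2)), -1)) = Mul(159447, Mul(Rational(1, 367877), Pow(367877, Rational(1, 2)))) = Mul(Rational(159447, 367877), Pow(367877, Rational(1, 2)))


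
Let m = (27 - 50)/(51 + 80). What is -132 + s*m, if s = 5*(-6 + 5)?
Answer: -17177/131 ≈ -131.12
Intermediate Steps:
m = -23/131 ≈ -0.17557
s = -5 (s = 5*(-1) = -5)
-132 + s*m = -132 - 5*(-23/131) = -132 + 115/131 = -17177/131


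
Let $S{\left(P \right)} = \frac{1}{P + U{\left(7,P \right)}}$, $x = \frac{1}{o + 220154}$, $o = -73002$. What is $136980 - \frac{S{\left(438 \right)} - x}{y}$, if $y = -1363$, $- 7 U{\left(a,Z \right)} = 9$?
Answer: $\frac{83987494485130367}{613136914032} \approx 1.3698 \cdot 10^{5}$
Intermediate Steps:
$U{\left(a,Z \right)} = - \frac{9}{7}$ ($U{\left(a,Z \right)} = \left(- \frac{1}{7}\right) 9 = - \frac{9}{7}$)
$x = \frac{1}{147152}$ ($x = \frac{1}{-73002 + 220154} = \frac{1}{147152} \approx 6.7957 \cdot 10^{-6}$)
$S{\left(P \right)} = \frac{1}{- \frac{9}{7} + P}$ ($S{\left(P \right)} = \frac{1}{P - \frac{9}{7}} = \frac{1}{- \frac{9}{7} + P}$)
$136980 - \frac{S{\left(438 \right)} - x}{y} = 136980 - \frac{\frac{7}{-9 + 7 \cdot 438} - \frac{1}{147152}}{-1363} = 136980 - \left(\frac{7}{-9 + 3066} - \frac{1}{147152}\right) \left(- \frac{1}{1363}\right) = 136980 - \left(\frac{7}{3057} - \frac{1}{147152}\right) \left(- \frac{1}{1363}\right) = 136980 - \frac{1027007}{449843664} \left(- \frac{1}{1363}\right) = 136980 - - \frac{1027007}{613136914032} = 136980 + \frac{1027007}{613136914032} = \frac{83987494485130367}{613136914032}$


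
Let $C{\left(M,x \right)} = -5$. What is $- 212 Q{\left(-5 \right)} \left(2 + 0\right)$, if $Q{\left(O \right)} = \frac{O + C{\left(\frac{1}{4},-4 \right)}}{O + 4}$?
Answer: $-4240$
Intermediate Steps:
$Q{\left(O \right)} = \frac{-5 + O}{4 + O}$ ($Q{\left(O \right)} = \frac{O - 5}{O + 4} = \frac{-5 + O}{4 + O}$)
$- 212 Q{\left(-5 \right)} \left(2 + 0\right) = - 212 \frac{-5 - 5}{4 - 5} \left(2 + 0\right) = - 212 \frac{1}{-1} \left(-10\right) 2 = - 212 \left(-1\right) \left(-10\right) 2 = - 212 \cdot 10 \cdot 2 = \left(-212\right) 20 = -4240$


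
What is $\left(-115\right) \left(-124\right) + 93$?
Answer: $14353$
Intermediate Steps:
$\left(-115\right) \left(-124\right) + 93 = 14260 + 93 = 14353$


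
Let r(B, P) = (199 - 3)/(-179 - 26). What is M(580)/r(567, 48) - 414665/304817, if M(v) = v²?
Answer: -5255217807085/14936033 ≈ -3.5185e+5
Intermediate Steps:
r(B, P) = -196/205 (r(B, P) = 196/(-205) = 196*(-1/205) = -196/205)
M(580)/r(567, 48) - 414665/304817 = 580²/(-196/205) - 414665/304817 = 336400*(-205/196) - 414665*1/304817 = -17240500/49 - 414665/304817 = -5255217807085/14936033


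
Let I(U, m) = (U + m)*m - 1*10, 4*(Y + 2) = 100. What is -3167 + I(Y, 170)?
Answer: 29633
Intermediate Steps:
Y = 23 (Y = -2 + (1/4)*100 = -2 + 25 = 23)
I(U, m) = -10 + m*(U + m) (I(U, m) = m*(U + m) - 10 = -10 + m*(U + m))
-3167 + I(Y, 170) = -3167 + (-10 + 170**2 + 23*170) = -3167 + (-10 + 28900 + 3910) = -3167 + 32800 = 29633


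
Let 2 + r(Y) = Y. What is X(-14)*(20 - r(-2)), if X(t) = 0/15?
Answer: 0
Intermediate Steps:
X(t) = 0 (X(t) = 0*(1/15) = 0)
r(Y) = -2 + Y
X(-14)*(20 - r(-2)) = 0*(20 - (-2 - 2)) = 0*(20 - 1*(-4)) = 0*(20 + 4) = 0*24 = 0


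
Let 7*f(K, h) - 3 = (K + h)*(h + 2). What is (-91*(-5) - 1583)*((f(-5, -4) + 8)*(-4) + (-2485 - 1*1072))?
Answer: 4061928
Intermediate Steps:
f(K, h) = 3/7 + (2 + h)*(K + h)/7 (f(K, h) = 3/7 + ((K + h)*(h + 2))/7 = 3/7 + ((K + h)*(2 + h))/7 = 3/7 + ((2 + h)*(K + h))/7 = 3/7 + (2 + h)*(K + h)/7)
(-91*(-5) - 1583)*((f(-5, -4) + 8)*(-4) + (-2485 - 1*1072)) = (-91*(-5) - 1583)*(((3/7 + (⅐)*(-4)² + (2/7)*(-5) + (2/7)*(-4) + (⅐)*(-5)*(-4)) + 8)*(-4) + (-2485 - 1*1072)) = (455 - 1583)*(((3/7 + (⅐)*16 - 10/7 - 8/7 + 20/7) + 8)*(-4) + (-2485 - 1072)) = -1128*(((3/7 + 16/7 - 10/7 - 8/7 + 20/7) + 8)*(-4) - 3557) = -1128*((3 + 8)*(-4) - 3557) = -1128*(11*(-4) - 3557) = -1128*(-44 - 3557) = -1128*(-3601) = 4061928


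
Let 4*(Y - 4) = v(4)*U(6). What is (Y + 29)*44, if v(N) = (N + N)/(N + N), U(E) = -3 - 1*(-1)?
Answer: 1430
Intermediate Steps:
U(E) = -2 (U(E) = -3 + 1 = -2)
v(N) = 1 (v(N) = (2*N)/((2*N)) = (2*N)*(1/(2*N)) = 1)
Y = 7/2 (Y = 4 + (1*(-2))/4 = 4 + (¼)*(-2) = 4 - ½ = 7/2 ≈ 3.5000)
(Y + 29)*44 = (7/2 + 29)*44 = (65/2)*44 = 1430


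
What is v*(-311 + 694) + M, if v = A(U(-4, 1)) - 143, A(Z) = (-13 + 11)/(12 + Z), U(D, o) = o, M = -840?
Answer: -723683/13 ≈ -55668.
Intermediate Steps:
A(Z) = -2/(12 + Z)
v = -1861/13 (v = -2/(12 + 1) - 143 = -2/13 - 143 = -1861/13 ≈ -143.15)
v*(-311 + 694) + M = -1861*(-311 + 694)/13 - 840 = -1861/13*383 - 840 = -712763/13 - 840 = -723683/13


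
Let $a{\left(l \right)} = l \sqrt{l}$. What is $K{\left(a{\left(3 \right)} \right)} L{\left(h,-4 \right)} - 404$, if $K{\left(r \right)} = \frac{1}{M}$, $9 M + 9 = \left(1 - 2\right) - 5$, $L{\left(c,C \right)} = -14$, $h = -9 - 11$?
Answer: $- \frac{1978}{5} \approx -395.6$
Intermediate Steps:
$h = -20$ ($h = -9 - 11 = -20$)
$M = - \frac{5}{3}$ ($M = -1 + \frac{\left(1 - 2\right) - 5}{9} = -1 + \frac{-1 - 5}{9} = -1 + \frac{1}{9} \left(-6\right) = -1 - \frac{2}{3} = - \frac{5}{3} \approx -1.6667$)
$a{\left(l \right)} = l^{\frac{3}{2}}$
$K{\left(r \right)} = - \frac{3}{5}$ ($K{\left(r \right)} = \frac{1}{- \frac{5}{3}} = - \frac{3}{5}$)
$K{\left(a{\left(3 \right)} \right)} L{\left(h,-4 \right)} - 404 = \left(- \frac{3}{5}\right) \left(-14\right) - 404 = \frac{42}{5} - 404 = - \frac{1978}{5}$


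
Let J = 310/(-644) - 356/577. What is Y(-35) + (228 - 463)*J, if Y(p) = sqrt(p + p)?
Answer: 47955745/185794 + I*sqrt(70) ≈ 258.11 + 8.3666*I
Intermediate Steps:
J = -204067/185794 (J = 310*(-1/644) - 356*1/577 = -155/322 - 356/577 = -204067/185794 ≈ -1.0984)
Y(p) = sqrt(2)*sqrt(p) (Y(p) = sqrt(2*p) = sqrt(2)*sqrt(p))
Y(-35) + (228 - 463)*J = sqrt(2)*sqrt(-35) + (228 - 463)*(-204067/185794) = sqrt(2)*(I*sqrt(35)) - 235*(-204067/185794) = I*sqrt(70) + 47955745/185794 = 47955745/185794 + I*sqrt(70)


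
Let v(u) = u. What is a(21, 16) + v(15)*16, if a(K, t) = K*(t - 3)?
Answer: 513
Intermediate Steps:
a(K, t) = K*(-3 + t)
a(21, 16) + v(15)*16 = 21*(-3 + 16) + 15*16 = 21*13 + 240 = 273 + 240 = 513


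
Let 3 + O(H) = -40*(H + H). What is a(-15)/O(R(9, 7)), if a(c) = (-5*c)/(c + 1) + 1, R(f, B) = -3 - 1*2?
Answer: -61/5558 ≈ -0.010975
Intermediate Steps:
R(f, B) = -5 (R(f, B) = -3 - 2 = -5)
a(c) = 1 - 5*c/(1 + c) (a(c) = (-5*c)/(1 + c) + 1 = -5*c/(1 + c) + 1 = 1 - 5*c/(1 + c))
O(H) = -3 - 80*H (O(H) = -3 - 40*(H + H) = -3 - 80*H)
a(-15)/O(R(9, 7)) = ((1 - 4*(-15))/(1 - 15))/(-3 - 80*(-5)) = ((1 + 60)/(-14))/(-3 + 400) = -1/14*61/397 = -61/14*1/397 = -61/5558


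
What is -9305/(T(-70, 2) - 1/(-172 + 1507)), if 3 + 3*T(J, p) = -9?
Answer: 12422175/5341 ≈ 2325.8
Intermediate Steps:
T(J, p) = -4 (T(J, p) = -1 + (⅓)*(-9) = -1 - 3 = -4)
-9305/(T(-70, 2) - 1/(-172 + 1507)) = -9305/(-4 - 1/(-172 + 1507)) = -9305/(-4 - 1/1335) = -9305/(-5341/1335) = -9305*(-1335/5341) = 12422175/5341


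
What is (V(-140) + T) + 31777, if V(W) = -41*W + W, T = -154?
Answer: 37223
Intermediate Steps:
V(W) = -40*W
(V(-140) + T) + 31777 = (-40*(-140) - 154) + 31777 = (5600 - 154) + 31777 = 5446 + 31777 = 37223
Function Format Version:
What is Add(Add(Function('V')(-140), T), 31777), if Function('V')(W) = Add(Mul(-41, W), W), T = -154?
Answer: 37223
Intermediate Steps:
Function('V')(W) = Mul(-40, W)
Add(Add(Function('V')(-140), T), 31777) = Add(Add(Mul(-40, -140), -154), 31777) = Add(Add(5600, -154), 31777) = Add(5446, 31777) = 37223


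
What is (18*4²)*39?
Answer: 11232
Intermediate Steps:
(18*4²)*39 = (18*16)*39 = 288*39 = 11232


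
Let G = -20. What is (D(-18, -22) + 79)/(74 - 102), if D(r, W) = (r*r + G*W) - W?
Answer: -865/28 ≈ -30.893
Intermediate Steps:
D(r, W) = r**2 - 21*W (D(r, W) = (r*r - 20*W) - W = (r**2 - 20*W) - W = r**2 - 21*W)
(D(-18, -22) + 79)/(74 - 102) = (((-18)**2 - 21*(-22)) + 79)/(74 - 102) = ((324 + 462) + 79)/(-28) = (786 + 79)*(-1/28) = 865*(-1/28) = -865/28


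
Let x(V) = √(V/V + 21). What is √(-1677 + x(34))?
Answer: √(-1677 + √22) ≈ 40.894*I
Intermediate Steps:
x(V) = √22 (x(V) = √(1 + 21) = √22)
√(-1677 + x(34)) = √(-1677 + √22)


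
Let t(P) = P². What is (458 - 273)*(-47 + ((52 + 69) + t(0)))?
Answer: 13690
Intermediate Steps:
(458 - 273)*(-47 + ((52 + 69) + t(0))) = (458 - 273)*(-47 + ((52 + 69) + 0²)) = 185*(-47 + (121 + 0)) = 185*(-47 + 121) = 185*74 = 13690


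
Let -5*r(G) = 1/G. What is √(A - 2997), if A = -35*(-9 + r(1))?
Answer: 5*I*√107 ≈ 51.72*I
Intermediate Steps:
r(G) = -1/(5*G)
A = 322 (A = -35*(-9 - ⅕/1) = -35*(-9 - ⅕*1) = -35*(-9 - ⅕) = -35*(-46/5) = 322)
√(A - 2997) = √(322 - 2997) = √(-2675) = 5*I*√107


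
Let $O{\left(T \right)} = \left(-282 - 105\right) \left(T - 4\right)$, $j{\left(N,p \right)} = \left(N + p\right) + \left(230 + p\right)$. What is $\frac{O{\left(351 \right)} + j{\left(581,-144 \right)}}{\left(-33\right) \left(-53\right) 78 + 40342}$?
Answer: $- \frac{66883}{88382} \approx -0.75675$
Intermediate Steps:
$j{\left(N,p \right)} = 230 + N + 2 p$
$O{\left(T \right)} = 1548 - 387 T$ ($O{\left(T \right)} = - 387 \left(-4 + T\right) = 1548 - 387 T$)
$\frac{O{\left(351 \right)} + j{\left(581,-144 \right)}}{\left(-33\right) \left(-53\right) 78 + 40342} = \frac{\left(1548 - 135837\right) + \left(230 + 581 + 2 \left(-144\right)\right)}{\left(-33\right) \left(-53\right) 78 + 40342} = \frac{\left(1548 - 135837\right) + \left(230 + 581 - 288\right)}{1749 \cdot 78 + 40342} = \frac{-134289 + 523}{136422 + 40342} = - \frac{133766}{176764} = \left(-133766\right) \frac{1}{176764} = - \frac{66883}{88382}$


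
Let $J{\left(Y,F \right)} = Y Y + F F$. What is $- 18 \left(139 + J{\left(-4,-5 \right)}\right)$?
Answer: $-3240$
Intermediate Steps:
$J{\left(Y,F \right)} = F^{2} + Y^{2}$ ($J{\left(Y,F \right)} = Y^{2} + F^{2} = F^{2} + Y^{2}$)
$- 18 \left(139 + J{\left(-4,-5 \right)}\right) = - 18 \left(139 + \left(\left(-5\right)^{2} + \left(-4\right)^{2}\right)\right) = - 18 \left(139 + \left(25 + 16\right)\right) = - 18 \left(139 + 41\right) = \left(-18\right) 180 = -3240$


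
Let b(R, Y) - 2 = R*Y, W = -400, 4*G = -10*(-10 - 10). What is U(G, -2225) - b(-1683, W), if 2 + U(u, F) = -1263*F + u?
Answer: 2137021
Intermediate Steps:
G = 50 (G = (-10*(-10 - 10))/4 = (-10*(-20))/4 = (1/4)*200 = 50)
b(R, Y) = 2 + R*Y
U(u, F) = -2 + u - 1263*F (U(u, F) = -2 + (-1263*F + u) = -2 + (u - 1263*F) = -2 + u - 1263*F)
U(G, -2225) - b(-1683, W) = (-2 + 50 - 1263*(-2225)) - (2 - 1683*(-400)) = (-2 + 50 + 2810175) - (2 + 673200) = 2810223 - 1*673202 = 2810223 - 673202 = 2137021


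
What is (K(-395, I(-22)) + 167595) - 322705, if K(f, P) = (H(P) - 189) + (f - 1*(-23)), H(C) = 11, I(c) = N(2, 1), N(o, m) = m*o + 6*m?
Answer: -155660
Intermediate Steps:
N(o, m) = 6*m + m*o
I(c) = 8 (I(c) = 1*(6 + 2) = 1*8 = 8)
K(f, P) = -155 + f (K(f, P) = (11 - 189) + (f - 1*(-23)) = -178 + (f + 23) = -178 + (23 + f) = -155 + f)
(K(-395, I(-22)) + 167595) - 322705 = ((-155 - 395) + 167595) - 322705 = (-550 + 167595) - 322705 = 167045 - 322705 = -155660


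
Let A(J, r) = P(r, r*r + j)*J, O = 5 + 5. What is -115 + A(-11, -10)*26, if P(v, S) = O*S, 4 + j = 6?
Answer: -291835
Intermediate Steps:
j = 2 (j = -4 + 6 = 2)
O = 10
P(v, S) = 10*S
A(J, r) = J*(20 + 10*r²) (A(J, r) = (10*(r*r + 2))*J = (10*(r² + 2))*J = (10*(2 + r²))*J = (20 + 10*r²)*J = J*(20 + 10*r²))
-115 + A(-11, -10)*26 = -115 + (10*(-11)*(2 + (-10)²))*26 = -115 + (10*(-11)*(2 + 100))*26 = -115 + (10*(-11)*102)*26 = -115 - 11220*26 = -115 - 291720 = -291835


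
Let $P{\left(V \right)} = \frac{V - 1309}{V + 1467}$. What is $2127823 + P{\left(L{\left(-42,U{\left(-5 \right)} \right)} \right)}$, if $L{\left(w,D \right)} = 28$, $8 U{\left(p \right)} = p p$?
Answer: $\frac{3181094104}{1495} \approx 2.1278 \cdot 10^{6}$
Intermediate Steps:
$U{\left(p \right)} = \frac{p^{2}}{8}$ ($U{\left(p \right)} = \frac{p p}{8} = \frac{p^{2}}{8}$)
$P{\left(V \right)} = \frac{-1309 + V}{1467 + V}$
$2127823 + P{\left(L{\left(-42,U{\left(-5 \right)} \right)} \right)} = 2127823 + \frac{-1309 + 28}{1467 + 28} = 2127823 + \frac{1}{1495} \left(-1281\right) = 2127823 - \frac{1281}{1495} = \frac{3181094104}{1495}$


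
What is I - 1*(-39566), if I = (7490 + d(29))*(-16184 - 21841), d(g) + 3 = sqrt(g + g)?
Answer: -284653609 - 38025*sqrt(58) ≈ -2.8494e+8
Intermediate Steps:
d(g) = -3 + sqrt(2)*sqrt(g) (d(g) = -3 + sqrt(g + g) = -3 + sqrt(2*g) = -3 + sqrt(2)*sqrt(g))
I = -284693175 - 38025*sqrt(58) (I = (7490 + (-3 + sqrt(2)*sqrt(29)))*(-16184 - 21841) = (7490 + (-3 + sqrt(58)))*(-38025) = (7487 + sqrt(58))*(-38025) = -284693175 - 38025*sqrt(58) ≈ -2.8498e+8)
I - 1*(-39566) = (-284693175 - 38025*sqrt(58)) - 1*(-39566) = (-284693175 - 38025*sqrt(58)) + 39566 = -284653609 - 38025*sqrt(58)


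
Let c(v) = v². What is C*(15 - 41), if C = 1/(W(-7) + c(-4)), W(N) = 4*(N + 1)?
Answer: 13/4 ≈ 3.2500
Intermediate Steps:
W(N) = 4 + 4*N (W(N) = 4*(1 + N) = 4 + 4*N)
C = -⅛ (C = 1/((4 + 4*(-7)) + (-4)²) = 1/((4 - 28) + 16) = 1/(-24 + 16) = 1/(-8) = -⅛ ≈ -0.12500)
C*(15 - 41) = -(15 - 41)/8 = -⅛*(-26) = 13/4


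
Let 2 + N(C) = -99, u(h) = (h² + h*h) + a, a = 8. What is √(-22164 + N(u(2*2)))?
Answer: I*√22265 ≈ 149.21*I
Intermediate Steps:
u(h) = 8 + 2*h² (u(h) = (h² + h*h) + 8 = (h² + h²) + 8 = 2*h² + 8 = 8 + 2*h²)
N(C) = -101 (N(C) = -2 - 99 = -101)
√(-22164 + N(u(2*2))) = √(-22164 - 101) = √(-22265) = I*√22265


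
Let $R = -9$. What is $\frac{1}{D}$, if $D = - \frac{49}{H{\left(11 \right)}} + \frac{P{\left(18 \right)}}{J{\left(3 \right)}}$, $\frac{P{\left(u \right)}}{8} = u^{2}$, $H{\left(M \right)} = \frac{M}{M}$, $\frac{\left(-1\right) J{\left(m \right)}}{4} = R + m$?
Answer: $\frac{1}{59} \approx 0.016949$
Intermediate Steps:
$J{\left(m \right)} = 36 - 4 m$ ($J{\left(m \right)} = - 4 \left(-9 + m\right) = 36 - 4 m$)
$H{\left(M \right)} = 1$
$P{\left(u \right)} = 8 u^{2}$
$D = 59$ ($D = - \frac{49}{1} + \frac{8 \cdot 18^{2}}{36 - 12} = \left(-49\right) 1 + \frac{8 \cdot 324}{36 - 12} = -49 + \frac{2592}{24} = -49 + 2592 \cdot \frac{1}{24} = -49 + 108 = 59$)
$\frac{1}{D} = \frac{1}{59}$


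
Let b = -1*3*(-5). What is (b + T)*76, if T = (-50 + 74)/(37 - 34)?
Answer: 1748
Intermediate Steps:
b = 15 (b = -3*(-5) = 15)
T = 8 (T = 24/3 = 24*(⅓) = 8)
(b + T)*76 = (15 + 8)*76 = 23*76 = 1748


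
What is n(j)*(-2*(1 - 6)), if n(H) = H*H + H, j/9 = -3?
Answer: 7020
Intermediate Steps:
j = -27 (j = 9*(-3) = -27)
n(H) = H + H² (n(H) = H² + H = H + H²)
n(j)*(-2*(1 - 6)) = (-27*(1 - 27))*(-2*(1 - 6)) = (-27*(-26))*(-2*(-5)) = 702*10 = 7020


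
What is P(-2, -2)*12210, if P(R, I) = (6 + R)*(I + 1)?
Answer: -48840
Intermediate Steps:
P(R, I) = (1 + I)*(6 + R) (P(R, I) = (6 + R)*(1 + I) = (1 + I)*(6 + R))
P(-2, -2)*12210 = (6 - 2 + 6*(-2) - 2*(-2))*12210 = (6 - 2 - 12 + 4)*12210 = -4*12210 = -48840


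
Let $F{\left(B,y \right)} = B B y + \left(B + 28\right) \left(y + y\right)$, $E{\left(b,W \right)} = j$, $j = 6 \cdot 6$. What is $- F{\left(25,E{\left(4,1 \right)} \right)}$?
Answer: $-26316$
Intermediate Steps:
$j = 36$
$E{\left(b,W \right)} = 36$
$F{\left(B,y \right)} = y B^{2} + 2 y \left(28 + B\right)$ ($F{\left(B,y \right)} = B^{2} y + \left(28 + B\right) 2 y = y B^{2} + 2 y \left(28 + B\right)$)
$- F{\left(25,E{\left(4,1 \right)} \right)} = - 36 \left(56 + 25^{2} + 2 \cdot 25\right) = - 36 \left(56 + 625 + 50\right) = - 36 \cdot 731 = \left(-1\right) 26316 = -26316$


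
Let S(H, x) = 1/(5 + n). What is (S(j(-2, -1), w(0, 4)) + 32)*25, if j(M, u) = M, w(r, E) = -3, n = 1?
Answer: 4825/6 ≈ 804.17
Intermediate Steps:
S(H, x) = ⅙ (S(H, x) = 1/(5 + 1) = 1/6 = ⅙)
(S(j(-2, -1), w(0, 4)) + 32)*25 = (⅙ + 32)*25 = (193/6)*25 = 4825/6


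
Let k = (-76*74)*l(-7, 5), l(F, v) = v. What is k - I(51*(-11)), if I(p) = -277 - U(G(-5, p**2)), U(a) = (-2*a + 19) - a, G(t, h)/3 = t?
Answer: -27779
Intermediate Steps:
G(t, h) = 3*t
U(a) = 19 - 3*a (U(a) = (19 - 2*a) - a = 19 - 3*a)
I(p) = -341 (I(p) = -277 - (19 - 9*(-5)) = -277 - (19 - 3*(-15)) = -277 - (19 + 45) = -277 - 1*64 = -277 - 64 = -341)
k = -28120 (k = -76*74*5 = -5624*5 = -28120)
k - I(51*(-11)) = -28120 - 1*(-341) = -28120 + 341 = -27779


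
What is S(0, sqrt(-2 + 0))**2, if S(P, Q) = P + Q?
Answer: -2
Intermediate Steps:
S(0, sqrt(-2 + 0))**2 = (0 + sqrt(-2 + 0))**2 = (0 + sqrt(-2))**2 = (0 + I*sqrt(2))**2 = (I*sqrt(2))**2 = -2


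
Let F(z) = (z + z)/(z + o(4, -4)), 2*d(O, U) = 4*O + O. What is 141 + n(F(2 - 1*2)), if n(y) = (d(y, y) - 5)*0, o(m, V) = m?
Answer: 141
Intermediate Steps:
d(O, U) = 5*O/2 (d(O, U) = (4*O + O)/2 = (5*O)/2 = 5*O/2)
F(z) = 2*z/(4 + z) (F(z) = (z + z)/(z + 4) = (2*z)/(4 + z) = 2*z/(4 + z))
n(y) = 0 (n(y) = (5*y/2 - 5)*0 = (-5 + 5*y/2)*0 = 0)
141 + n(F(2 - 1*2)) = 141 + 0 = 141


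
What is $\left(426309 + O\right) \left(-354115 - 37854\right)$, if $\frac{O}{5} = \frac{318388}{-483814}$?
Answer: $- \frac{40422326518461917}{241907} \approx -1.671 \cdot 10^{11}$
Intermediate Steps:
$O = - \frac{795970}{241907}$ ($O = 5 \frac{318388}{-483814} = 5 \cdot 318388 \left(- \frac{1}{483814}\right) = 5 \left(- \frac{159194}{241907}\right) = - \frac{795970}{241907} \approx -3.2904$)
$\left(426309 + O\right) \left(-354115 - 37854\right) = \left(426309 - \frac{795970}{241907}\right) \left(-354115 - 37854\right) = \frac{103126335293}{241907} \left(-391969\right) = - \frac{40422326518461917}{241907}$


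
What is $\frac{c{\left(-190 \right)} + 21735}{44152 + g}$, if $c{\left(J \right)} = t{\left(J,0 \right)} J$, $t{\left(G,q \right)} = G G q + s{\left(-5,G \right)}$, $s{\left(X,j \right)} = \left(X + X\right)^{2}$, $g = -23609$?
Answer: $\frac{2735}{20543} \approx 0.13314$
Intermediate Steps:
$s{\left(X,j \right)} = 4 X^{2}$ ($s{\left(X,j \right)} = \left(2 X\right)^{2} = 4 X^{2}$)
$t{\left(G,q \right)} = 100 + q G^{2}$ ($t{\left(G,q \right)} = G G q + 4 \left(-5\right)^{2} = G^{2} q + 4 \cdot 25 = q G^{2} + 100 = 100 + q G^{2}$)
$c{\left(J \right)} = 100 J$ ($c{\left(J \right)} = \left(100 + 0 J^{2}\right) J = \left(100 + 0\right) J = 100 J$)
$\frac{c{\left(-190 \right)} + 21735}{44152 + g} = \frac{100 \left(-190\right) + 21735}{44152 - 23609} = \frac{-19000 + 21735}{20543} = 2735 \cdot \frac{1}{20543} = \frac{2735}{20543}$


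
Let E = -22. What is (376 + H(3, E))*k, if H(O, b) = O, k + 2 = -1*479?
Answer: -182299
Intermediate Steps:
k = -481 (k = -2 - 1*479 = -2 - 479 = -481)
(376 + H(3, E))*k = (376 + 3)*(-481) = 379*(-481) = -182299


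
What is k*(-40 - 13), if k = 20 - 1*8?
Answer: -636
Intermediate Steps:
k = 12 (k = 20 - 8 = 12)
k*(-40 - 13) = 12*(-40 - 13) = 12*(-53) = -636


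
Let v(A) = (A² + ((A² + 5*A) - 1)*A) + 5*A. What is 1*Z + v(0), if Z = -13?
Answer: -13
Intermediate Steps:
v(A) = A² + 5*A + A*(-1 + A² + 5*A) (v(A) = (A² + (-1 + A² + 5*A)*A) + 5*A = (A² + A*(-1 + A² + 5*A)) + 5*A = A² + 5*A + A*(-1 + A² + 5*A))
1*Z + v(0) = 1*(-13) + 0*(4 + 0² + 6*0) = -13 + 0*(4 + 0 + 0) = -13 + 0*4 = -13 + 0 = -13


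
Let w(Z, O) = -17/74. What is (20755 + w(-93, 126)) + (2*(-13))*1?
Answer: 1533929/74 ≈ 20729.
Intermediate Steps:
w(Z, O) = -17/74 (w(Z, O) = -17*1/74 = -17/74)
(20755 + w(-93, 126)) + (2*(-13))*1 = (20755 - 17/74) + (2*(-13))*1 = 1535853/74 - 26*1 = 1535853/74 - 26 = 1533929/74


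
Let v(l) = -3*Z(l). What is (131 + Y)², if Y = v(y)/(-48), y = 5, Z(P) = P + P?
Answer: 1108809/64 ≈ 17325.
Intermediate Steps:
Z(P) = 2*P
v(l) = -6*l
Y = 5/8 (Y = -6*5/(-48) = -30*(-1/48) = 5/8 ≈ 0.62500)
(131 + Y)² = (131 + 5/8)² = (1053/8)² = 1108809/64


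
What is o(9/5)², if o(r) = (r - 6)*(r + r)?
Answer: 142884/625 ≈ 228.61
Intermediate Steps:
o(r) = 2*r*(-6 + r) (o(r) = (-6 + r)*(2*r) = 2*r*(-6 + r))
o(9/5)² = (2*(9/5)*(-6 + 9/5))² = (2*(9/5)*(-21/5))² = (-378/25)² = 142884/625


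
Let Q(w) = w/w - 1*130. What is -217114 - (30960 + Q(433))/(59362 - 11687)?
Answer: -10350940781/47675 ≈ -2.1711e+5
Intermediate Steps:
Q(w) = -129 (Q(w) = 1 - 130 = -129)
-217114 - (30960 + Q(433))/(59362 - 11687) = -217114 - (30960 - 129)/(59362 - 11687) = -217114 - 30831/47675 = -10350940781/47675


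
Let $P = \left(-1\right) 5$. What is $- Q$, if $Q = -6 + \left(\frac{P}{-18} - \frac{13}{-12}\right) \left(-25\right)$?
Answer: $\frac{1441}{36} \approx 40.028$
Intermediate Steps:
$P = -5$
$Q = - \frac{1441}{36}$ ($Q = -6 + \left(- \frac{5}{-18} - \frac{13}{-12}\right) \left(-25\right) = -6 + \left(\left(-5\right) \left(- \frac{1}{18}\right) - - \frac{13}{12}\right) \left(-25\right) = -6 + \left(\frac{5}{18} + \frac{13}{12}\right) \left(-25\right) = -6 + \frac{49}{36} \left(-25\right) = -6 - \frac{1225}{36} = - \frac{1441}{36} \approx -40.028$)
$- Q = \left(-1\right) \left(- \frac{1441}{36}\right) = \frac{1441}{36}$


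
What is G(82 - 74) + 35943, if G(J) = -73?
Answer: 35870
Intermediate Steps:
G(82 - 74) + 35943 = -73 + 35943 = 35870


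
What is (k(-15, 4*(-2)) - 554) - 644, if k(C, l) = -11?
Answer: -1209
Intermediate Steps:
(k(-15, 4*(-2)) - 554) - 644 = (-11 - 554) - 644 = -565 - 644 = -1209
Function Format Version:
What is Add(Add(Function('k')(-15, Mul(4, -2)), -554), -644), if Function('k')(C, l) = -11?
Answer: -1209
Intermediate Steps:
Add(Add(Function('k')(-15, Mul(4, -2)), -554), -644) = Add(Add(-11, -554), -644) = Add(-565, -644) = -1209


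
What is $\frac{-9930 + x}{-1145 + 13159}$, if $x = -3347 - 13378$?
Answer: $- \frac{26655}{12014} \approx -2.2187$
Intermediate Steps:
$x = -16725$ ($x = -3347 - 13378 = -16725$)
$\frac{-9930 + x}{-1145 + 13159} = \frac{-9930 - 16725}{-1145 + 13159} = - \frac{26655}{12014}$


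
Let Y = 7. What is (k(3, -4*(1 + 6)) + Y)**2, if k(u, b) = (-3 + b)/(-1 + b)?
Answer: 54756/841 ≈ 65.108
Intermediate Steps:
k(u, b) = (-3 + b)/(-1 + b)
(k(3, -4*(1 + 6)) + Y)**2 = ((-3 - 4*(1 + 6))/(-1 - 4*(1 + 6)) + 7)**2 = ((-3 - 4*7)/(-1 - 4*7) + 7)**2 = ((-3 - 28)/(-1 - 28) + 7)**2 = (-31/(-29) + 7)**2 = (-1/29*(-31) + 7)**2 = (31/29 + 7)**2 = (234/29)**2 = 54756/841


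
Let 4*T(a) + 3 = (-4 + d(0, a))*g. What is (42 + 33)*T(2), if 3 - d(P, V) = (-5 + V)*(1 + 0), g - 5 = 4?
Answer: 1125/4 ≈ 281.25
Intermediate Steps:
g = 9 (g = 5 + 4 = 9)
d(P, V) = 8 - V (d(P, V) = 3 - (-5 + V)*(1 + 0) = 3 - (-5 + V) = 3 + (5 - V) = 8 - V)
T(a) = 33/4 - 9*a/4 (T(a) = -¾ + ((-4 + (8 - a))*9)/4 = -¾ + ((4 - a)*9)/4 = -¾ + (36 - 9*a)/4 = -¾ + (9 - 9*a/4) = 33/4 - 9*a/4)
(42 + 33)*T(2) = (42 + 33)*(33/4 - 9/4*2) = 75*(33/4 - 9/2) = 75*(15/4) = 1125/4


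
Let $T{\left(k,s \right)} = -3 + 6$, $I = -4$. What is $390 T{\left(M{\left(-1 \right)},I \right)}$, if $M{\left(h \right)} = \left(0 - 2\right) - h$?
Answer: $1170$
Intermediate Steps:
$M{\left(h \right)} = -2 - h$
$T{\left(k,s \right)} = 3$
$390 T{\left(M{\left(-1 \right)},I \right)} = 390 \cdot 3 = 1170$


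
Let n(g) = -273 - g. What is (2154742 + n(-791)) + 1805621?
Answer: 3960881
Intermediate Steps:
(2154742 + n(-791)) + 1805621 = (2154742 + (-273 - 1*(-791))) + 1805621 = (2154742 + (-273 + 791)) + 1805621 = (2154742 + 518) + 1805621 = 2155260 + 1805621 = 3960881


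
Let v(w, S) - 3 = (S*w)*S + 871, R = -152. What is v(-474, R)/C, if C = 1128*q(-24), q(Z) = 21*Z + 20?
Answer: 5475211/272976 ≈ 20.057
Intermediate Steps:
v(w, S) = 874 + w*S**2 (v(w, S) = 3 + ((S*w)*S + 871) = 3 + (w*S**2 + 871) = 3 + (871 + w*S**2) = 874 + w*S**2)
q(Z) = 20 + 21*Z
C = -545952 (C = 1128*(20 + 21*(-24)) = 1128*(20 - 504) = 1128*(-484) = -545952)
v(-474, R)/C = (874 - 474*(-152)**2)/(-545952) = (874 - 474*23104)*(-1/545952) = (874 - 10951296)*(-1/545952) = -10950422*(-1/545952) = 5475211/272976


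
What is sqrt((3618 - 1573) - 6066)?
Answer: I*sqrt(4021) ≈ 63.411*I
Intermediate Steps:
sqrt((3618 - 1573) - 6066) = sqrt(2045 - 6066) = sqrt(-4021) = I*sqrt(4021)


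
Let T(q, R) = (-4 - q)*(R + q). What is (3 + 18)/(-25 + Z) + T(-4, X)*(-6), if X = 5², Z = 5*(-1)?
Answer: -7/10 ≈ -0.70000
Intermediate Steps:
Z = -5
X = 25
(3 + 18)/(-25 + Z) + T(-4, X)*(-6) = (3 + 18)/(-25 - 5) + (-1*(-4)² - 4*25 - 4*(-4) - 1*25*(-4))*(-6) = 21/(-30) + (-1*16 - 100 + 16 + 100)*(-6) = 21*(-1/30) + (-16 - 100 + 16 + 100)*(-6) = -7/10 + 0*(-6) = -7/10 + 0 = -7/10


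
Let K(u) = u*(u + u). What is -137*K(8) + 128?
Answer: -17408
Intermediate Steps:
K(u) = 2*u**2 (K(u) = u*(2*u) = 2*u**2)
-137*K(8) + 128 = -274*8**2 + 128 = -274*64 + 128 = -137*128 + 128 = -17536 + 128 = -17408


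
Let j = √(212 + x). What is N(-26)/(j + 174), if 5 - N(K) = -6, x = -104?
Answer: 319/5028 - 11*√3/5028 ≈ 0.059655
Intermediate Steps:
j = 6*√3 (j = √(212 - 104) = √108 = 6*√3 ≈ 10.392)
N(K) = 11 (N(K) = 5 - 1*(-6) = 5 + 6 = 11)
N(-26)/(j + 174) = 11/(6*√3 + 174) = 11/(174 + 6*√3)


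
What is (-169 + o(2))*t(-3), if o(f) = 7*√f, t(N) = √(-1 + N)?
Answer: I*(-338 + 14*√2) ≈ -318.2*I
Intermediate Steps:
(-169 + o(2))*t(-3) = (-169 + 7*√2)*√(-1 - 3) = (-169 + 7*√2)*√(-4) = (-169 + 7*√2)*(2*I) = 2*I*(-169 + 7*√2)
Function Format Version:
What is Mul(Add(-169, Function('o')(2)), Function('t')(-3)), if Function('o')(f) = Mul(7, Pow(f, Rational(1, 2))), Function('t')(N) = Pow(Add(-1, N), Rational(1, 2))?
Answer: Mul(I, Add(-338, Mul(14, Pow(2, Rational(1, 2))))) ≈ Mul(-318.20, I)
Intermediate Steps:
Mul(Add(-169, Function('o')(2)), Function('t')(-3)) = Mul(Add(-169, Mul(7, Pow(2, Rational(1, 2)))), Pow(Add(-1, -3), Rational(1, 2))) = Mul(Add(-169, Mul(7, Pow(2, Rational(1, 2)))), Pow(-4, Rational(1, 2))) = Mul(Add(-169, Mul(7, Pow(2, Rational(1, 2)))), Mul(2, I)) = Mul(2, I, Add(-169, Mul(7, Pow(2, Rational(1, 2)))))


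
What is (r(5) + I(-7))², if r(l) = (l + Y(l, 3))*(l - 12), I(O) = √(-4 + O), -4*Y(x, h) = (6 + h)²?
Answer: 182153/16 + 427*I*√11/2 ≈ 11385.0 + 708.1*I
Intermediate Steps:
Y(x, h) = -(6 + h)²/4
r(l) = (-12 + l)*(-81/4 + l) (r(l) = (l - (6 + 3)²/4)*(l - 12) = (l - ¼*9²)*(-12 + l) = (l - ¼*81)*(-12 + l) = (l - 81/4)*(-12 + l) = (-81/4 + l)*(-12 + l) = (-12 + l)*(-81/4 + l))
(r(5) + I(-7))² = ((243 + 5² - 129/4*5) + √(-4 - 7))² = ((243 + 25 - 645/4) + √(-11))² = (427/4 + I*√11)²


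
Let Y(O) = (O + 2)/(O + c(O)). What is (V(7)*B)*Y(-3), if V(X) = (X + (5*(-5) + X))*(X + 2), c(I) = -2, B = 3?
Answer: -297/5 ≈ -59.400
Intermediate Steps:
Y(O) = (2 + O)/(-2 + O) (Y(O) = (O + 2)/(O - 2) = (2 + O)/(-2 + O))
V(X) = (-25 + 2*X)*(2 + X) (V(X) = (X + (-25 + X))*(2 + X) = (-25 + 2*X)*(2 + X))
(V(7)*B)*Y(-3) = ((-50 - 21*7 + 2*7²)*3)*((2 - 3)/(-2 - 3)) = ((-50 - 147 + 2*49)*3)*(-1/(-5)) = ((-50 - 147 + 98)*3)*(-⅕*(-1)) = -99*3*(⅕) = -297*⅕ = -297/5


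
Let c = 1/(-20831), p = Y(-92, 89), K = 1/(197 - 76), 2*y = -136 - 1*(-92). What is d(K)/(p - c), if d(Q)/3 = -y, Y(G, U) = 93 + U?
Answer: 1374846/3791243 ≈ 0.36264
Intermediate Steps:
y = -22 (y = (-136 - 1*(-92))/2 = (-136 + 92)/2 = (½)*(-44) = -22)
K = 1/121 ≈ 0.0082645
p = 182 (p = 93 + 89 = 182)
c = -1/20831 ≈ -4.8005e-5
d(Q) = 66 (d(Q) = 3*(-1*(-22)) = 3*22 = 66)
d(K)/(p - c) = 66/(182 - 1*(-1/20831)) = 66/(182 + 1/20831) = 66/(3791243/20831) = 66*(20831/3791243) = 1374846/3791243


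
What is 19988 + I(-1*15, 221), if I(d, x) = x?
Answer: 20209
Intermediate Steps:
19988 + I(-1*15, 221) = 19988 + 221 = 20209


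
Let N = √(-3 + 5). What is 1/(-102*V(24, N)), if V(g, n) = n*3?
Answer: -√2/612 ≈ -0.0023108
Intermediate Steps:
N = √2 ≈ 1.4142
V(g, n) = 3*n
1/(-102*V(24, N)) = 1/(-306*√2) = -√2/612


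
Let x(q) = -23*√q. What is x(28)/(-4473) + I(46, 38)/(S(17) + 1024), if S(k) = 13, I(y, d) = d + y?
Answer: 84/1037 + 46*√7/4473 ≈ 0.10821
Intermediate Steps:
x(28)/(-4473) + I(46, 38)/(S(17) + 1024) = -46*√7/(-4473) + (38 + 46)/(13 + 1024) = -46*√7*(-1/4473) + 84/1037 = -46*√7*(-1/4473) + 84*(1/1037) = 46*√7/4473 + 84/1037 = 84/1037 + 46*√7/4473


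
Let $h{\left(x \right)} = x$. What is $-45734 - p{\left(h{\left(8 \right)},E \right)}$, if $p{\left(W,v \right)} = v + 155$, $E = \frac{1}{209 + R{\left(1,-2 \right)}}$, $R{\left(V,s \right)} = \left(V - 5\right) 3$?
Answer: $- \frac{9040134}{197} \approx -45889.0$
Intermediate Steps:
$R{\left(V,s \right)} = -15 + 3 V$ ($R{\left(V,s \right)} = \left(-5 + V\right) 3 = -15 + 3 V$)
$E = \frac{1}{197}$ ($E = \frac{1}{209 + \left(-15 + 3 \cdot 1\right)} = \frac{1}{209 + \left(-15 + 3\right)} = \frac{1}{209 - 12} = \frac{1}{197} \approx 0.0050761$)
$p{\left(W,v \right)} = 155 + v$
$-45734 - p{\left(h{\left(8 \right)},E \right)} = -45734 - \left(155 + \frac{1}{197}\right) = -45734 - \frac{30536}{197} = - \frac{9040134}{197}$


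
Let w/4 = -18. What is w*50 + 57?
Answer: -3543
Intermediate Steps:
w = -72 (w = 4*(-18) = -72)
w*50 + 57 = -72*50 + 57 = -3600 + 57 = -3543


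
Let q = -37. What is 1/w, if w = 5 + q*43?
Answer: -1/1586 ≈ -0.00063052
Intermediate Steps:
w = -1586 (w = 5 - 37*43 = 5 - 1591 = -1586)
1/w = 1/(-1586) = -1/1586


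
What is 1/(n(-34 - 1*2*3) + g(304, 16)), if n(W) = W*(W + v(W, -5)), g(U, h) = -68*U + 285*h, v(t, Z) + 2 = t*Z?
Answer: -1/22432 ≈ -4.4579e-5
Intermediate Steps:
v(t, Z) = -2 + Z*t (v(t, Z) = -2 + t*Z = -2 + Z*t)
n(W) = W*(-2 - 4*W) (n(W) = W*(W + (-2 - 5*W)) = W*(-2 - 4*W))
1/(n(-34 - 1*2*3) + g(304, 16)) = 1/(-2*(-34 - 1*2*3)*(1 + 2*(-34 - 1*2*3)) + (-68*304 + 285*16)) = 1/(-2*(-34 - 2*3)*(1 + 2*(-34 - 2*3)) + (-20672 + 4560)) = 1/(-2*(-34 - 6)*(1 + 2*(-34 - 6)) - 16112) = 1/(-2*(-40)*(1 + 2*(-40)) - 16112) = 1/(-2*(-40)*(1 - 80) - 16112) = 1/(-2*(-40)*(-79) - 16112) = 1/(-6320 - 16112) = 1/(-22432) = -1/22432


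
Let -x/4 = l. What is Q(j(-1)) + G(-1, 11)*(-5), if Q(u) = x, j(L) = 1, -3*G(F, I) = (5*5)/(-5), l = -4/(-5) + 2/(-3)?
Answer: -133/15 ≈ -8.8667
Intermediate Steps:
l = 2/15 (l = -4*(-⅕) + 2*(-⅓) = ⅘ - ⅔ = 2/15 ≈ 0.13333)
G(F, I) = 5/3 (G(F, I) = -5*5/(3*(-5)) = -25*(-1)/(3*5) = -⅓*(-5) = 5/3)
x = -8/15 (x = -4*2/15 = -8/15 ≈ -0.53333)
Q(u) = -8/15
Q(j(-1)) + G(-1, 11)*(-5) = -8/15 + (5/3)*(-5) = -8/15 - 25/3 = -133/15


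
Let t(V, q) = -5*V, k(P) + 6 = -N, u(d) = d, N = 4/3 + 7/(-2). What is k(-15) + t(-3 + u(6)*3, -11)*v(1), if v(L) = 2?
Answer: -923/6 ≈ -153.83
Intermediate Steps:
N = -13/6 (N = 4*(⅓) + 7*(-½) = 4/3 - 7/2 = -13/6 ≈ -2.1667)
k(P) = -23/6 (k(P) = -6 - 1*(-13/6) = -6 + 13/6 = -23/6)
k(-15) + t(-3 + u(6)*3, -11)*v(1) = -23/6 - 5*(-3 + 6*3)*2 = -23/6 - 5*(-3 + 18)*2 = -23/6 - 5*15*2 = -23/6 - 75*2 = -23/6 - 150 = -923/6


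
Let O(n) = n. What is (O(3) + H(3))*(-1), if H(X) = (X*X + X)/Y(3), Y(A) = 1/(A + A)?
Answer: -75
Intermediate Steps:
Y(A) = 1/(2*A)
H(X) = 6*X + 6*X**2 (H(X) = (X*X + X)/(((1/2)/3)) = (X**2 + X)/(((1/2)*(1/3))) = (X + X**2)/(1/6) = (X + X**2)*6 = 6*X + 6*X**2)
(O(3) + H(3))*(-1) = (3 + 6*3*(1 + 3))*(-1) = (3 + 6*3*4)*(-1) = (3 + 72)*(-1) = 75*(-1) = -75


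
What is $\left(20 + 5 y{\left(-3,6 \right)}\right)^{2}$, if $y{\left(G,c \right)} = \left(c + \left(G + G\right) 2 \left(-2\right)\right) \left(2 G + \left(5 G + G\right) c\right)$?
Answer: $291726400$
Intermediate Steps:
$y{\left(G,c \right)} = \left(c - 8 G\right) \left(2 G + 6 G c\right)$ ($y{\left(G,c \right)} = \left(c + 2 G 2 \left(-2\right)\right) \left(2 G + 6 G c\right) = \left(c + 4 G \left(-2\right)\right) \left(2 G + 6 G c\right) = \left(c - 8 G\right) \left(2 G + 6 G c\right)$)
$\left(20 + 5 y{\left(-3,6 \right)}\right)^{2} = \left(20 + 5 \cdot 2 \left(-3\right) \left(6 - -24 + 3 \cdot 6^{2} - \left(-72\right) 6\right)\right)^{2} = \left(20 + 5 \cdot 2 \left(-3\right) \left(6 + 24 + 3 \cdot 36 + 432\right)\right)^{2} = \left(20 + 5 \cdot 2 \left(-3\right) \left(6 + 24 + 108 + 432\right)\right)^{2} = \left(20 + 5 \cdot 2 \left(-3\right) 570\right)^{2} = \left(20 + 5 \left(-3420\right)\right)^{2} = \left(20 - 17100\right)^{2} = \left(-17080\right)^{2} = 291726400$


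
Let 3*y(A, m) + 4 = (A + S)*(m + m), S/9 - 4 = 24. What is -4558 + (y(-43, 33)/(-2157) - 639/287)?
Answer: -8473105465/1857177 ≈ -4562.4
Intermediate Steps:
S = 252 (S = 36 + 9*24 = 36 + 216 = 252)
y(A, m) = -4/3 + 2*m*(252 + A)/3 (y(A, m) = -4/3 + ((A + 252)*(m + m))/3 = -4/3 + ((252 + A)*(2*m))/3 = -4/3 + (2*m*(252 + A))/3 = -4/3 + 2*m*(252 + A)/3)
-4558 + (y(-43, 33)/(-2157) - 639/287) = -4558 + ((-4/3 + 168*33 + (⅔)*(-43)*33)/(-2157) - 639/287) = -4558 + ((-4/3 + 5544 - 946)*(-1/2157) - 639*1/287) = -4558 + ((13790/3)*(-1/2157) - 639/287) = -4558 + (-13790/6471 - 639/287) = -4558 - 8092699/1857177 = -8473105465/1857177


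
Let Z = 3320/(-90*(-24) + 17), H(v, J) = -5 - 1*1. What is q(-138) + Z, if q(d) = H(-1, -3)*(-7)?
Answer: 94754/2177 ≈ 43.525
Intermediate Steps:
H(v, J) = -6 (H(v, J) = -5 - 1 = -6)
q(d) = 42 (q(d) = -6*(-7) = 42)
Z = 3320/2177 (Z = 3320/(2160 + 17) = 3320/2177 ≈ 1.5250)
q(-138) + Z = 42 + 3320/2177 = 94754/2177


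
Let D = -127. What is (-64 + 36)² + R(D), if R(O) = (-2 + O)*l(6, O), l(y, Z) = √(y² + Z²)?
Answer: 784 - 129*√16165 ≈ -15617.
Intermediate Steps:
l(y, Z) = √(Z² + y²)
R(O) = √(36 + O²)*(-2 + O) (R(O) = (-2 + O)*√(O² + 6²) = (-2 + O)*√(O² + 36) = (-2 + O)*√(36 + O²) = √(36 + O²)*(-2 + O))
(-64 + 36)² + R(D) = (-64 + 36)² + √(36 + (-127)²)*(-2 - 127) = (-28)² + √(36 + 16129)*(-129) = 784 + √16165*(-129) = 784 - 129*√16165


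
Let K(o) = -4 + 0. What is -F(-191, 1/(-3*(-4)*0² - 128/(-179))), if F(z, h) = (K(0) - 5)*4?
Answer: 36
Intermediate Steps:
K(o) = -4
F(z, h) = -36 (F(z, h) = (-4 - 5)*4 = -9*4 = -36)
-F(-191, 1/(-3*(-4)*0² - 128/(-179))) = -1*(-36) = 36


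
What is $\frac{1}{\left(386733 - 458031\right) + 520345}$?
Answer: $\frac{1}{449047} \approx 2.2269 \cdot 10^{-6}$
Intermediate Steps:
$\frac{1}{\left(386733 - 458031\right) + 520345} = \frac{1}{-71298 + 520345} = \frac{1}{449047}$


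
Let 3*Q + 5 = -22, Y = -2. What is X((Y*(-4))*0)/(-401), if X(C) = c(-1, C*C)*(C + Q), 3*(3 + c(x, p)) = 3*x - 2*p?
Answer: -36/401 ≈ -0.089776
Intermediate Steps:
c(x, p) = -3 + x - 2*p/3 (c(x, p) = -3 + (3*x - 2*p)/3 = -3 + (-2*p + 3*x)/3 = -3 + (x - 2*p/3) = -3 + x - 2*p/3)
Q = -9 (Q = -5/3 + (⅓)*(-22) = -5/3 - 22/3 = -9)
X(C) = (-9 + C)*(-4 - 2*C²/3) (X(C) = (-3 - 1 - 2*C*C/3)*(C - 9) = (-3 - 1 - 2*C²/3)*(-9 + C) = (-4 - 2*C²/3)*(-9 + C) = (-9 + C)*(-4 - 2*C²/3))
X((Y*(-4))*0)/(-401) = -2*(-9 - 2*(-4)*0)*(6 + (-2*(-4)*0)²)/3/(-401) = -2*(-9 + 8*0)*(6 + (8*0)²)/3*(-1/401) = -2*(-9 + 0)*(6 + 0²)/3*(-1/401) = -⅔*(-9)*(6 + 0)*(-1/401) = -⅔*(-9)*6*(-1/401) = 36*(-1/401) = -36/401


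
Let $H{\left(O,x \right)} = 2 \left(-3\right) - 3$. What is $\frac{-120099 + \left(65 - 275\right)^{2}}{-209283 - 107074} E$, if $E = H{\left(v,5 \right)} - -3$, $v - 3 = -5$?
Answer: $- \frac{9702}{6731} \approx -1.4414$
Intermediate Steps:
$v = -2$ ($v = 3 - 5 = -2$)
$H{\left(O,x \right)} = -9$ ($H{\left(O,x \right)} = -6 - 3 = -9$)
$E = -6$ ($E = -9 - -3 = -9 + 3 = -6$)
$\frac{-120099 + \left(65 - 275\right)^{2}}{-209283 - 107074} E = \frac{-120099 + \left(65 - 275\right)^{2}}{-209283 - 107074} \left(-6\right) = \frac{-120099 + \left(-210\right)^{2}}{-316357} \left(-6\right) = \left(-120099 + 44100\right) \left(- \frac{1}{316357}\right) \left(-6\right) = \left(-75999\right) \left(- \frac{1}{316357}\right) \left(-6\right) = \frac{1617}{6731} \left(-6\right) = - \frac{9702}{6731}$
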